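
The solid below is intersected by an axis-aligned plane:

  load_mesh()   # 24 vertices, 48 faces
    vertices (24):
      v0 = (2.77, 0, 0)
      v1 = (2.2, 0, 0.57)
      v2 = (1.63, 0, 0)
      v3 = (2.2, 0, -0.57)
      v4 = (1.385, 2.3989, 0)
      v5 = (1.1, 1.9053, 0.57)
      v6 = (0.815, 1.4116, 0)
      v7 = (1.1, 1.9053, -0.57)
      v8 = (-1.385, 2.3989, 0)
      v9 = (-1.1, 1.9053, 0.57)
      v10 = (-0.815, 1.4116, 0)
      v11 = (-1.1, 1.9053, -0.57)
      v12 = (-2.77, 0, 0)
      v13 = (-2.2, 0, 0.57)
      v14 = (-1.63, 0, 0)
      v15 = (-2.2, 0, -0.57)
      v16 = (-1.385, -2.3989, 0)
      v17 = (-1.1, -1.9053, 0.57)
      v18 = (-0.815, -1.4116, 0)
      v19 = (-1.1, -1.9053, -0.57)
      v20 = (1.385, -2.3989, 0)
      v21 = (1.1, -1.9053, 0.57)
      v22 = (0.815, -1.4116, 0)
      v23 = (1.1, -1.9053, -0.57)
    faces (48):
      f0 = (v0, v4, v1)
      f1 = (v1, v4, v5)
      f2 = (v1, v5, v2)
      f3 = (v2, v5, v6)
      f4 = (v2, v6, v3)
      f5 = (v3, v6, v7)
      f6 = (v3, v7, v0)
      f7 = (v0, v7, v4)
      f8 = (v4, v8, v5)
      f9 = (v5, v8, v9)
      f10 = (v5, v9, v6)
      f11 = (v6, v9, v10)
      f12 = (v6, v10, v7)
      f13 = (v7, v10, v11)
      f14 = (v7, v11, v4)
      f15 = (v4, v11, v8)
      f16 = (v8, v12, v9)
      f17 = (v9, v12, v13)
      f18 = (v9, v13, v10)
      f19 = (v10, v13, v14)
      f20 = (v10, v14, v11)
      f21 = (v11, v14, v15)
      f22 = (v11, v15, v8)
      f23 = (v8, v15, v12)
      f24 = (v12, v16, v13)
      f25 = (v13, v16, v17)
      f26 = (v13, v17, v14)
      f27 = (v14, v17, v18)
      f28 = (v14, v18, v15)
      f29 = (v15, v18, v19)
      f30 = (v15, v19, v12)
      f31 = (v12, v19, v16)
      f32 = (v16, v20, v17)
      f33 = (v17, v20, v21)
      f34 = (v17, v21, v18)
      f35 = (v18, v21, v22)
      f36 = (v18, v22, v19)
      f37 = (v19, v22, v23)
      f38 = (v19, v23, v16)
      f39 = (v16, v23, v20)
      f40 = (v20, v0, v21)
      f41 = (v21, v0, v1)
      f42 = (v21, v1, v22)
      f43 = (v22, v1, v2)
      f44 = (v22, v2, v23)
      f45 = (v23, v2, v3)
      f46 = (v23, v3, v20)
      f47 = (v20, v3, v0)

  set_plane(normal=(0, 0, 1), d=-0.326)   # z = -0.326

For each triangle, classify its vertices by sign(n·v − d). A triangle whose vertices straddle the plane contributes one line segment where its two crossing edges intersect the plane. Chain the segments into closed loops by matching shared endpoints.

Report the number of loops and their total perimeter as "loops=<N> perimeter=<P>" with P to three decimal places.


loops=2 perimeter=26.400

Straddling triangles (24 of 48):
  (v2,v6,v3) [++-] → (1.60712, 0.604264, -0.326)–(1.956, 0, -0.326)  len=0.6977
  (v3,v6,v7) [-+-] → (1.60712, 0.604264, -0.326)–(0.978, 1.69396, -0.326)  len=1.2583
  (v3,v7,v0) [--+] → (1.81488, 1.0897, -0.326)–(2.444, 0, -0.326)  len=1.2583
  (v0,v7,v4) [+-+] → (1.81488, 1.0897, -0.326)–(1.222, 2.1166, -0.326)  len=1.1858
  (v6,v10,v7) [++-] → (0.280246, 1.69396, -0.326)–(0.978, 1.69396, -0.326)  len=0.6978
  (v7,v10,v11) [-+-] → (0.280246, 1.69396, -0.326)–(-0.978, 1.69396, -0.326)  len=1.2582
  (v7,v11,v4) [--+] → (-0.0362456, 2.1166, -0.326)–(1.222, 2.1166, -0.326)  len=1.2582
  (v4,v11,v8) [+-+] → (-0.0362456, 2.1166, -0.326)–(-1.222, 2.1166, -0.326)  len=1.1858
  (v10,v14,v11) [++-] → (-1.32688, 1.0897, -0.326)–(-0.978, 1.69396, -0.326)  len=0.6977
  (v11,v14,v15) [-+-] → (-1.32688, 1.0897, -0.326)–(-1.956, 0, -0.326)  len=1.2583
  (v11,v15,v8) [--+] → (-1.85112, 1.0269, -0.326)–(-1.222, 2.1166, -0.326)  len=1.2583
  (v8,v15,v12) [+-+] → (-1.85112, 1.0269, -0.326)–(-2.444, 0, -0.326)  len=1.1858
  (v14,v18,v15) [++-] → (-1.60712, -0.604264, -0.326)–(-1.956, 0, -0.326)  len=0.6977
  (v15,v18,v19) [-+-] → (-1.60712, -0.604264, -0.326)–(-0.978, -1.69396, -0.326)  len=1.2583
  (v15,v19,v12) [--+] → (-1.81488, -1.0897, -0.326)–(-2.444, 0, -0.326)  len=1.2583
  (v12,v19,v16) [+-+] → (-1.81488, -1.0897, -0.326)–(-1.222, -2.1166, -0.326)  len=1.1858
  (v18,v22,v19) [++-] → (-0.280246, -1.69396, -0.326)–(-0.978, -1.69396, -0.326)  len=0.6978
  (v19,v22,v23) [-+-] → (-0.280246, -1.69396, -0.326)–(0.978, -1.69396, -0.326)  len=1.2582
  (v19,v23,v16) [--+] → (0.0362456, -2.1166, -0.326)–(-1.222, -2.1166, -0.326)  len=1.2582
  (v16,v23,v20) [+-+] → (0.0362456, -2.1166, -0.326)–(1.222, -2.1166, -0.326)  len=1.1858
  (v22,v2,v23) [++-] → (1.32688, -1.0897, -0.326)–(0.978, -1.69396, -0.326)  len=0.6977
  (v23,v2,v3) [-+-] → (1.32688, -1.0897, -0.326)–(1.956, 0, -0.326)  len=1.2583
  (v23,v3,v20) [--+] → (1.85112, -1.0269, -0.326)–(1.222, -2.1166, -0.326)  len=1.2583
  (v20,v3,v0) [+-+] → (1.85112, -1.0269, -0.326)–(2.444, 0, -0.326)  len=1.1858

Chained into 2 loop(s):
  loop 1: 12 segments, perimeter = 11.7361
  loop 2: 12 segments, perimeter = 14.6641
Total perimeter = 26.400


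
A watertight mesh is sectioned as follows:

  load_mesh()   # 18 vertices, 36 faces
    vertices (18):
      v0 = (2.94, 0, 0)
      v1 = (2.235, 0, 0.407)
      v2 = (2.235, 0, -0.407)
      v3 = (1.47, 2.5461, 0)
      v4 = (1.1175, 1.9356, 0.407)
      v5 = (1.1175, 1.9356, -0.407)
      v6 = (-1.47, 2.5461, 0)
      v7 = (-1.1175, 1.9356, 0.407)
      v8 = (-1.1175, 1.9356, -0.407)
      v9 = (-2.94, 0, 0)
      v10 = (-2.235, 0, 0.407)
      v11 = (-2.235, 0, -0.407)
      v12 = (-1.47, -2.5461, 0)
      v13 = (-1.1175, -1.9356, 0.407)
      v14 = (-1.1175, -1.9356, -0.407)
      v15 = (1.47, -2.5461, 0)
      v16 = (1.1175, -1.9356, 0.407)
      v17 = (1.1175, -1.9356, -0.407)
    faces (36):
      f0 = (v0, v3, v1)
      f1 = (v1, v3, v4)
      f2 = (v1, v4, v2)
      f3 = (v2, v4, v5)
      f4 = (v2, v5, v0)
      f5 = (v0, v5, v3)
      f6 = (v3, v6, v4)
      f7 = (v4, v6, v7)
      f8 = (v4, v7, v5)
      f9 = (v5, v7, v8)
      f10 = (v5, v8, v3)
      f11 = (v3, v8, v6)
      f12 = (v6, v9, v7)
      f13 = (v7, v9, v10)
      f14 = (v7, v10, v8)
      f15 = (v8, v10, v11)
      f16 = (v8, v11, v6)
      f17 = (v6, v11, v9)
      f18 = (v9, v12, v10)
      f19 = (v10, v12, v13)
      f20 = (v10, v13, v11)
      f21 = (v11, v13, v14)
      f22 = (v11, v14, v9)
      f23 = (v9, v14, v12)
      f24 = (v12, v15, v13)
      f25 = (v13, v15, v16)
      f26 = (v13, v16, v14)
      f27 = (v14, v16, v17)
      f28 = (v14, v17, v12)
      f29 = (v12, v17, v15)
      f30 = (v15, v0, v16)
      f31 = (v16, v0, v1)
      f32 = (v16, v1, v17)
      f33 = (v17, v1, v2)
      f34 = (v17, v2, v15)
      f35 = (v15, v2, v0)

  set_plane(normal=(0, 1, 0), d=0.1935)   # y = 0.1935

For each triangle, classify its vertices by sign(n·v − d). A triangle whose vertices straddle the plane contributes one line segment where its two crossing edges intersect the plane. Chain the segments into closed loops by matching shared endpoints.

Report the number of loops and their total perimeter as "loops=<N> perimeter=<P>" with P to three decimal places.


loops=2 perimeter=4.884

Straddling triangles (12 of 36):
  (v0,v3,v1) [-+-] → (2.82828, 0.1935, 0)–(2.17686, 0.1935, 0.376069)  len=0.7522
  (v1,v3,v4) [-++] → (2.17686, 0.1935, 0.376069)–(2.12328, 0.1935, 0.407)  len=0.0619
  (v1,v4,v2) [-+-] → (2.12328, 0.1935, 0.407)–(2.12328, 0.1935, -0.325625)  len=0.7326
  (v2,v4,v5) [-++] → (2.12328, 0.1935, -0.325625)–(2.12328, 0.1935, -0.407)  len=0.0814
  (v2,v5,v0) [-+-] → (2.12328, 0.1935, -0.407)–(2.75781, 0.1935, -0.0406874)  len=0.7327
  (v0,v5,v3) [-++] → (2.75781, 0.1935, -0.0406874)–(2.82828, 0.1935, 0)  len=0.0814
  (v6,v9,v7) [+-+] → (-2.82828, 0.1935, 0)–(-2.75781, 0.1935, 0.0406874)  len=0.0814
  (v7,v9,v10) [+--] → (-2.75781, 0.1935, 0.0406874)–(-2.12328, 0.1935, 0.407)  len=0.7327
  (v7,v10,v8) [+-+] → (-2.12328, 0.1935, 0.407)–(-2.12328, 0.1935, 0.325625)  len=0.0814
  (v8,v10,v11) [+--] → (-2.12328, 0.1935, 0.325625)–(-2.12328, 0.1935, -0.407)  len=0.7326
  (v8,v11,v6) [+-+] → (-2.12328, 0.1935, -0.407)–(-2.17686, 0.1935, -0.376069)  len=0.0619
  (v6,v11,v9) [+--] → (-2.17686, 0.1935, -0.376069)–(-2.82828, 0.1935, 0)  len=0.7522

Chained into 2 loop(s):
  loop 1: 6 segments, perimeter = 2.4421
  loop 2: 6 segments, perimeter = 2.4421
Total perimeter = 4.884


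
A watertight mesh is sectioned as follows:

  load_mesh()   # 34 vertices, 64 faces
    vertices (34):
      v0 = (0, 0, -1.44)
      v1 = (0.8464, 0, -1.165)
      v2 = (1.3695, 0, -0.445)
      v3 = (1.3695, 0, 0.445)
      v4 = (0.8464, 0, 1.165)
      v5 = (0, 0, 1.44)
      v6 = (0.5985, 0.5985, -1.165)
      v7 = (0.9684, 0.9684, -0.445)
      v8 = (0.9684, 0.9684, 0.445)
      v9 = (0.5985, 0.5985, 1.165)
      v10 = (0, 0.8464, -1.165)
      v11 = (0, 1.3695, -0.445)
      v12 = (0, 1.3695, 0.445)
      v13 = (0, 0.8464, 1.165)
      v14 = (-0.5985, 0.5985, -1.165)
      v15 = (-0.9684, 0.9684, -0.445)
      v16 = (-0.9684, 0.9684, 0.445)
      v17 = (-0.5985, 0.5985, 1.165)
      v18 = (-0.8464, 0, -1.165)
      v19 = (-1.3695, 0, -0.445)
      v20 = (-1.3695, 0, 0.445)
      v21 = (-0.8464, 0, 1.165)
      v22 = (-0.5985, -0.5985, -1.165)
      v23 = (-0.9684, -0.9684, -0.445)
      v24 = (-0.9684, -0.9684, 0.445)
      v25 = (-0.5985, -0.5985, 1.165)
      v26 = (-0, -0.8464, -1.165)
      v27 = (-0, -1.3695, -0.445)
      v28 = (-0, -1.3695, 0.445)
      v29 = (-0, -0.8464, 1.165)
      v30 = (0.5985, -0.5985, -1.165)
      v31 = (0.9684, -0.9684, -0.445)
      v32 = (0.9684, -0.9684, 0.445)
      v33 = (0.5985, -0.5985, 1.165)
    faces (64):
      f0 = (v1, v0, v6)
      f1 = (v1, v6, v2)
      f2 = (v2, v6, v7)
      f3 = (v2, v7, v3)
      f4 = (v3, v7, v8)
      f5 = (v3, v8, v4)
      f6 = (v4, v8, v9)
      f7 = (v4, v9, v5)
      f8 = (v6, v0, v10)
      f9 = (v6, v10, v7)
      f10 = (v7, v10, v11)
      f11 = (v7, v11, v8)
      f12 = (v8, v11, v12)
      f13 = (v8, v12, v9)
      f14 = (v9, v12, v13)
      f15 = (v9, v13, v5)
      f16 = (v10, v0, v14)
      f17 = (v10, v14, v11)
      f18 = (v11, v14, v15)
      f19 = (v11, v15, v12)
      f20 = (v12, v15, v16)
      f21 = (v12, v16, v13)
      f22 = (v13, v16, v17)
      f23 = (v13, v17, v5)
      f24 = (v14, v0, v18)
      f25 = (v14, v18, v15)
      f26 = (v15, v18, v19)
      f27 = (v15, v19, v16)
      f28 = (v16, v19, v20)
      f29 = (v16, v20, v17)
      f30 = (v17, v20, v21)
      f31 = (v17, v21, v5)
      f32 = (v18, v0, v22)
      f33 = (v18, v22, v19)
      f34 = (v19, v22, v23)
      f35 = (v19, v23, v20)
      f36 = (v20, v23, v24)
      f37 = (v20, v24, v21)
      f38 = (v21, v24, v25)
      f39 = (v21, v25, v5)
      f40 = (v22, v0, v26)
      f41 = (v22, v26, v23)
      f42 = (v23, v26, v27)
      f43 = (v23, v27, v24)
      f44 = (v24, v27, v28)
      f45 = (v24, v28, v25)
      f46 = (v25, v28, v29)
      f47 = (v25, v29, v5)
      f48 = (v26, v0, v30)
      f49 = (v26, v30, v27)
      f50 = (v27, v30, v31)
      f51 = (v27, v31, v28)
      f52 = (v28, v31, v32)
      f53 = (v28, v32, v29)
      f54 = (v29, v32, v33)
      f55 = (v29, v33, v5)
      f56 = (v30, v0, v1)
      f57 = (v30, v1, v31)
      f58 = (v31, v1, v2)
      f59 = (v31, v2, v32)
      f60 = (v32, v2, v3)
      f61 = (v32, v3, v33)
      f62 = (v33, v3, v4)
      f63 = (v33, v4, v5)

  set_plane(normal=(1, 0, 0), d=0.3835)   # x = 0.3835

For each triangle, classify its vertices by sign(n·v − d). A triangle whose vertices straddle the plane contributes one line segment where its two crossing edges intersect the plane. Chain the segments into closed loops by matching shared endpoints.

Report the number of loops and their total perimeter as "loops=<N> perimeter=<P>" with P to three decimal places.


loops=1 perimeter=8.166

Straddling triangles (20 of 64):
  (v1,v0,v6) [+-+] → (0.3835, 0, -1.3154)–(0.3835, 0.3835, -1.26379)  len=0.3870
  (v4,v9,v5) [++-] → (0.3835, 0.3835, 1.26379)–(0.3835, 0, 1.3154)  len=0.3870
  (v6,v0,v10) [+--] → (0.3835, 0.3835, -1.26379)–(0.3835, 0.687553, -1.165)  len=0.3197
  (v6,v10,v7) [+-+] → (0.3835, 0.687553, -1.165)–(0.3835, 0.894714, -0.87987)  len=0.3524
  (v7,v10,v11) [+--] → (0.3835, 0.894714, -0.87987)–(0.3835, 1.21066, -0.445)  len=0.5375
  (v7,v11,v8) [+-+] → (0.3835, 1.21066, -0.445)–(0.3835, 1.21066, -0.0925475)  len=0.3525
  (v8,v11,v12) [+--] → (0.3835, 1.21066, -0.0925475)–(0.3835, 1.21066, 0.445)  len=0.5375
  (v8,v12,v9) [+-+] → (0.3835, 1.21066, 0.445)–(0.3835, 0.875467, 0.906353)  len=0.5703
  (v9,v12,v13) [+--] → (0.3835, 0.875467, 0.906353)–(0.3835, 0.687553, 1.165)  len=0.3197
  (v9,v13,v5) [+--] → (0.3835, 0.687553, 1.165)–(0.3835, 0.3835, 1.26379)  len=0.3197
  (v26,v0,v30) [--+] → (0.3835, -0.3835, -1.26379)–(0.3835, -0.687553, -1.165)  len=0.3197
  (v26,v30,v27) [-+-] → (0.3835, -0.687553, -1.165)–(0.3835, -0.875467, -0.906353)  len=0.3197
  (v27,v30,v31) [-++] → (0.3835, -0.875467, -0.906353)–(0.3835, -1.21066, -0.445)  len=0.5703
  (v27,v31,v28) [-+-] → (0.3835, -1.21066, -0.445)–(0.3835, -1.21066, 0.0925475)  len=0.5375
  (v28,v31,v32) [-++] → (0.3835, -1.21066, 0.0925475)–(0.3835, -1.21066, 0.445)  len=0.3525
  (v28,v32,v29) [-+-] → (0.3835, -1.21066, 0.445)–(0.3835, -0.894714, 0.87987)  len=0.5375
  (v29,v32,v33) [-++] → (0.3835, -0.894714, 0.87987)–(0.3835, -0.687553, 1.165)  len=0.3524
  (v29,v33,v5) [-+-] → (0.3835, -0.687553, 1.165)–(0.3835, -0.3835, 1.26379)  len=0.3197
  (v30,v0,v1) [+-+] → (0.3835, -0.3835, -1.26379)–(0.3835, 0, -1.3154)  len=0.3870
  (v33,v4,v5) [++-] → (0.3835, 0, 1.3154)–(0.3835, -0.3835, 1.26379)  len=0.3870

Chained into 1 loop(s):
  loop 1: 20 segments, perimeter = 8.1665
Total perimeter = 8.166


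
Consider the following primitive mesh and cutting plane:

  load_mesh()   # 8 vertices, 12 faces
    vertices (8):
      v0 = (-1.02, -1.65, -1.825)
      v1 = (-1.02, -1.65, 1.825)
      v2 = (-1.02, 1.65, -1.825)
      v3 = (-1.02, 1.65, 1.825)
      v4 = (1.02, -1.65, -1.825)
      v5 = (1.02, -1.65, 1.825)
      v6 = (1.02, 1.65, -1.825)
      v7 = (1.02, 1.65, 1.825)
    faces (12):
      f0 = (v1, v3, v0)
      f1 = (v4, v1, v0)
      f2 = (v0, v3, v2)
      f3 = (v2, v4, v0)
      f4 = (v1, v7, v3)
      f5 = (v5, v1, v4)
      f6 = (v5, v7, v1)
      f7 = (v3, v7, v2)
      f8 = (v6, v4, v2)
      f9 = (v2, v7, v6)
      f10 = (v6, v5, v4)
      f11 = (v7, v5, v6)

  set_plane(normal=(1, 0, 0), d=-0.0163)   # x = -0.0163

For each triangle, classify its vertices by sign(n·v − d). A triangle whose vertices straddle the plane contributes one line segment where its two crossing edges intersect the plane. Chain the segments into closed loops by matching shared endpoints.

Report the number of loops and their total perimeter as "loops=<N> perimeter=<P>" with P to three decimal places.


loops=1 perimeter=13.900

Straddling triangles (8 of 12):
  (v4,v1,v0) [+--] → (-0.0163, -1.65, 0.0291642)–(-0.0163, -1.65, -1.825)  len=1.8542
  (v2,v4,v0) [-+-] → (-0.0163, 0.0263676, -1.825)–(-0.0163, -1.65, -1.825)  len=1.6764
  (v1,v7,v3) [-+-] → (-0.0163, -0.0263676, 1.825)–(-0.0163, 1.65, 1.825)  len=1.6764
  (v5,v1,v4) [+-+] → (-0.0163, -1.65, 1.825)–(-0.0163, -1.65, 0.0291642)  len=1.7958
  (v5,v7,v1) [++-] → (-0.0163, -0.0263676, 1.825)–(-0.0163, -1.65, 1.825)  len=1.6236
  (v3,v7,v2) [-+-] → (-0.0163, 1.65, 1.825)–(-0.0163, 1.65, -0.0291642)  len=1.8542
  (v6,v4,v2) [++-] → (-0.0163, 0.0263676, -1.825)–(-0.0163, 1.65, -1.825)  len=1.6236
  (v2,v7,v6) [-++] → (-0.0163, 1.65, -0.0291642)–(-0.0163, 1.65, -1.825)  len=1.7958

Chained into 1 loop(s):
  loop 1: 8 segments, perimeter = 13.9000
Total perimeter = 13.900


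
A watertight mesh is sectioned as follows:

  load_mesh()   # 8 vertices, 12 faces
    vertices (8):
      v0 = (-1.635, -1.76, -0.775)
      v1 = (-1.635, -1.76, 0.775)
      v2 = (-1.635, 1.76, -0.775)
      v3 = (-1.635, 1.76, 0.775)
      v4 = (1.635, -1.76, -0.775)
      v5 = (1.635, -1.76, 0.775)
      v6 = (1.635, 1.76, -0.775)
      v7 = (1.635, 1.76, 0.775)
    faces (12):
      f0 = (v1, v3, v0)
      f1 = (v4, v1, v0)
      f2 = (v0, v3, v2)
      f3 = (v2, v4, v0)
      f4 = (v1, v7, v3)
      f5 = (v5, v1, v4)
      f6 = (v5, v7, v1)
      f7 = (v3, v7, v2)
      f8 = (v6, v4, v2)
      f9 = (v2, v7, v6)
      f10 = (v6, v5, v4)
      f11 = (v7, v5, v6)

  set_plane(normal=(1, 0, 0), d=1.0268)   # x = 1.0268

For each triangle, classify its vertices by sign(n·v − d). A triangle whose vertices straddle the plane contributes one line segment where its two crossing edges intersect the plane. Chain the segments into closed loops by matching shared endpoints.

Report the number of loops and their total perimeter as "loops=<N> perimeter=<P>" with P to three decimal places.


loops=1 perimeter=10.140

Straddling triangles (8 of 12):
  (v4,v1,v0) [+--] → (1.0268, -1.76, -0.486709)–(1.0268, -1.76, -0.775)  len=0.2883
  (v2,v4,v0) [-+-] → (1.0268, -1.1053, -0.775)–(1.0268, -1.76, -0.775)  len=0.6547
  (v1,v7,v3) [-+-] → (1.0268, 1.1053, 0.775)–(1.0268, 1.76, 0.775)  len=0.6547
  (v5,v1,v4) [+-+] → (1.0268, -1.76, 0.775)–(1.0268, -1.76, -0.486709)  len=1.2617
  (v5,v7,v1) [++-] → (1.0268, 1.1053, 0.775)–(1.0268, -1.76, 0.775)  len=2.8653
  (v3,v7,v2) [-+-] → (1.0268, 1.76, 0.775)–(1.0268, 1.76, 0.486709)  len=0.2883
  (v6,v4,v2) [++-] → (1.0268, -1.1053, -0.775)–(1.0268, 1.76, -0.775)  len=2.8653
  (v2,v7,v6) [-++] → (1.0268, 1.76, 0.486709)–(1.0268, 1.76, -0.775)  len=1.2617

Chained into 1 loop(s):
  loop 1: 8 segments, perimeter = 10.1400
Total perimeter = 10.140


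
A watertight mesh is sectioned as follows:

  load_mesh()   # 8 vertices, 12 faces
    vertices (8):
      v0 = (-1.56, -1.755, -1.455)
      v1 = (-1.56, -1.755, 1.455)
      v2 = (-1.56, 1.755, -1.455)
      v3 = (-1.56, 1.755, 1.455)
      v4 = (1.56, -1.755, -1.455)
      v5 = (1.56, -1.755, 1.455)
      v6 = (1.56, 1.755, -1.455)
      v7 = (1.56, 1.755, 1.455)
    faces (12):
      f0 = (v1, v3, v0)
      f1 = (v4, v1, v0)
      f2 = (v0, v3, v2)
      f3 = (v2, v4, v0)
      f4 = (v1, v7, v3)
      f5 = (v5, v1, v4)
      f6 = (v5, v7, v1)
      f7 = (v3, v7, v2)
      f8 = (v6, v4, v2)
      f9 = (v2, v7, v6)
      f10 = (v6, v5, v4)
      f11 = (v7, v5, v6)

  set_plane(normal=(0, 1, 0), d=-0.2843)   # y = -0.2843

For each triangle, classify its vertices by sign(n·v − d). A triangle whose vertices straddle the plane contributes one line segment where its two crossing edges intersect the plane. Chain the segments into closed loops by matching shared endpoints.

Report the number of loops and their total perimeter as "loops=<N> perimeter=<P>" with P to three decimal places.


loops=1 perimeter=12.060

Straddling triangles (8 of 12):
  (v1,v3,v0) [-+-] → (-1.56, -0.2843, 1.455)–(-1.56, -0.2843, -0.235702)  len=1.6907
  (v0,v3,v2) [-++] → (-1.56, -0.2843, -0.235702)–(-1.56, -0.2843, -1.455)  len=1.2193
  (v2,v4,v0) [+--] → (0.252711, -0.2843, -1.455)–(-1.56, -0.2843, -1.455)  len=1.8127
  (v1,v7,v3) [-++] → (-0.252711, -0.2843, 1.455)–(-1.56, -0.2843, 1.455)  len=1.3073
  (v5,v7,v1) [-+-] → (1.56, -0.2843, 1.455)–(-0.252711, -0.2843, 1.455)  len=1.8127
  (v6,v4,v2) [+-+] → (1.56, -0.2843, -1.455)–(0.252711, -0.2843, -1.455)  len=1.3073
  (v6,v5,v4) [+--] → (1.56, -0.2843, 0.235702)–(1.56, -0.2843, -1.455)  len=1.6907
  (v7,v5,v6) [+-+] → (1.56, -0.2843, 1.455)–(1.56, -0.2843, 0.235702)  len=1.2193

Chained into 1 loop(s):
  loop 1: 8 segments, perimeter = 12.0600
Total perimeter = 12.060


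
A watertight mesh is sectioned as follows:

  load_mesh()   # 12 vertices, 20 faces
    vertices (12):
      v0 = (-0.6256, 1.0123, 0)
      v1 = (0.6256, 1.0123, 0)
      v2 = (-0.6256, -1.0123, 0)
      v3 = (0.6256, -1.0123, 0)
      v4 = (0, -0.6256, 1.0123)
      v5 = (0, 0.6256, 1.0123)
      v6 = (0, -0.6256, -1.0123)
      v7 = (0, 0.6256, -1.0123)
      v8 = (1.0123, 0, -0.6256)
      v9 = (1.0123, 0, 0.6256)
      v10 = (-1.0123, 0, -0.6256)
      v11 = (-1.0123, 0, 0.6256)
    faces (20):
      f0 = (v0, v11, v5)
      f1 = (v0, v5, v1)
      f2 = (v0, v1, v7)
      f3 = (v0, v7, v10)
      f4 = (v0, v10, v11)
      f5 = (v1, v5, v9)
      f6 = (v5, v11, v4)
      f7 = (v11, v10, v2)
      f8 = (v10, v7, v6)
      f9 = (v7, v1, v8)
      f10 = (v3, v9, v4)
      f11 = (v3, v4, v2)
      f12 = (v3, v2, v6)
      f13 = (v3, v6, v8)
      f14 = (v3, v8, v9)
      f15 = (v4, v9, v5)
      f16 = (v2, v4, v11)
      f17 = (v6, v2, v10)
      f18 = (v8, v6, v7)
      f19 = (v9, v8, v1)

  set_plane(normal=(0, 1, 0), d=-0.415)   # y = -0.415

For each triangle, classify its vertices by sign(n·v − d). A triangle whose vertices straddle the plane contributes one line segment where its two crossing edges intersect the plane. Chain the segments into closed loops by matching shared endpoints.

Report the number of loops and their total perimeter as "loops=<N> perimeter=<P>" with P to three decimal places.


loops=1 perimeter=5.838

Straddling triangles (10 of 20):
  (v5,v11,v4) [++-] → (-0.340777, -0.415, 0.882123)–(0, -0.415, 1.0123)  len=0.3648
  (v11,v10,v2) [++-] → (-0.853769, -0.415, -0.369131)–(-0.853769, -0.415, 0.369131)  len=0.7383
  (v10,v7,v6) [++-] → (0, -0.415, -1.0123)–(-0.340777, -0.415, -0.882123)  len=0.3648
  (v3,v9,v4) [-+-] → (0.853769, -0.415, 0.369131)–(0.340777, -0.415, 0.882123)  len=0.7255
  (v3,v6,v8) [--+] → (0.340777, -0.415, -0.882123)–(0.853769, -0.415, -0.369131)  len=0.7255
  (v3,v8,v9) [-++] → (0.853769, -0.415, -0.369131)–(0.853769, -0.415, 0.369131)  len=0.7383
  (v4,v9,v5) [-++] → (0.340777, -0.415, 0.882123)–(0, -0.415, 1.0123)  len=0.3648
  (v2,v4,v11) [--+] → (-0.340777, -0.415, 0.882123)–(-0.853769, -0.415, 0.369131)  len=0.7255
  (v6,v2,v10) [--+] → (-0.853769, -0.415, -0.369131)–(-0.340777, -0.415, -0.882123)  len=0.7255
  (v8,v6,v7) [+-+] → (0.340777, -0.415, -0.882123)–(0, -0.415, -1.0123)  len=0.3648

Chained into 1 loop(s):
  loop 1: 10 segments, perimeter = 5.8376
Total perimeter = 5.838


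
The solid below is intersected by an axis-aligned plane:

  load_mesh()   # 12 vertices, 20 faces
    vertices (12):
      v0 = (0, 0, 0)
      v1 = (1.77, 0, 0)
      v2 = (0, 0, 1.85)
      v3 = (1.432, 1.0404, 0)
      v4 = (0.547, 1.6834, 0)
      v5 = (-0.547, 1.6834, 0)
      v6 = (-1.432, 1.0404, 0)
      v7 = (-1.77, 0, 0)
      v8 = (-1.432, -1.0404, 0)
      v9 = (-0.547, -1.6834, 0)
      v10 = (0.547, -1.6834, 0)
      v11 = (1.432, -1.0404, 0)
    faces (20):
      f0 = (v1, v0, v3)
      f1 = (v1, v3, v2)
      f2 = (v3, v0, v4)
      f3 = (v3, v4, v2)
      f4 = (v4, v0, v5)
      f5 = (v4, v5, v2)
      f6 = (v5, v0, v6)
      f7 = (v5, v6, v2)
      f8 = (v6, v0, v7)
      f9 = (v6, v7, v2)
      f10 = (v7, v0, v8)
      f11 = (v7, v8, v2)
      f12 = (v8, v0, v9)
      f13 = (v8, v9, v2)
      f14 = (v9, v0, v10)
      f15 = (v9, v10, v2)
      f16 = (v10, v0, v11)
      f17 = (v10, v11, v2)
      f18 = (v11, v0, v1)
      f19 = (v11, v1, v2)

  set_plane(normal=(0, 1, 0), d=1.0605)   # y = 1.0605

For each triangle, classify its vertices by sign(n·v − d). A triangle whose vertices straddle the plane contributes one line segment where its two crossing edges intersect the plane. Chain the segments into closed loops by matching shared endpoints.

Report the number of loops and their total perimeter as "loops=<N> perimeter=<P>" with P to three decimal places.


loops=1 perimeter=6.021

Straddling triangles (6 of 20):
  (v3,v0,v4) [--+] → (0.344596, 1.0605, 0)–(1.40434, 1.0605, 0)  len=1.0597
  (v3,v4,v2) [-+-] → (1.40434, 1.0605, 0)–(0.344596, 1.0605, 0.684546)  len=1.2616
  (v4,v0,v5) [+-+] → (0.344596, 1.0605, 0)–(-0.344596, 1.0605, 0)  len=0.6892
  (v4,v5,v2) [++-] → (-0.344596, 1.0605, 0.684546)–(0.344596, 1.0605, 0.684546)  len=0.6892
  (v5,v0,v6) [+--] → (-0.344596, 1.0605, 0)–(-1.40434, 1.0605, 0)  len=1.0597
  (v5,v6,v2) [+--] → (-1.40434, 1.0605, 0)–(-0.344596, 1.0605, 0.684546)  len=1.2616

Chained into 1 loop(s):
  loop 1: 6 segments, perimeter = 6.0211
Total perimeter = 6.021


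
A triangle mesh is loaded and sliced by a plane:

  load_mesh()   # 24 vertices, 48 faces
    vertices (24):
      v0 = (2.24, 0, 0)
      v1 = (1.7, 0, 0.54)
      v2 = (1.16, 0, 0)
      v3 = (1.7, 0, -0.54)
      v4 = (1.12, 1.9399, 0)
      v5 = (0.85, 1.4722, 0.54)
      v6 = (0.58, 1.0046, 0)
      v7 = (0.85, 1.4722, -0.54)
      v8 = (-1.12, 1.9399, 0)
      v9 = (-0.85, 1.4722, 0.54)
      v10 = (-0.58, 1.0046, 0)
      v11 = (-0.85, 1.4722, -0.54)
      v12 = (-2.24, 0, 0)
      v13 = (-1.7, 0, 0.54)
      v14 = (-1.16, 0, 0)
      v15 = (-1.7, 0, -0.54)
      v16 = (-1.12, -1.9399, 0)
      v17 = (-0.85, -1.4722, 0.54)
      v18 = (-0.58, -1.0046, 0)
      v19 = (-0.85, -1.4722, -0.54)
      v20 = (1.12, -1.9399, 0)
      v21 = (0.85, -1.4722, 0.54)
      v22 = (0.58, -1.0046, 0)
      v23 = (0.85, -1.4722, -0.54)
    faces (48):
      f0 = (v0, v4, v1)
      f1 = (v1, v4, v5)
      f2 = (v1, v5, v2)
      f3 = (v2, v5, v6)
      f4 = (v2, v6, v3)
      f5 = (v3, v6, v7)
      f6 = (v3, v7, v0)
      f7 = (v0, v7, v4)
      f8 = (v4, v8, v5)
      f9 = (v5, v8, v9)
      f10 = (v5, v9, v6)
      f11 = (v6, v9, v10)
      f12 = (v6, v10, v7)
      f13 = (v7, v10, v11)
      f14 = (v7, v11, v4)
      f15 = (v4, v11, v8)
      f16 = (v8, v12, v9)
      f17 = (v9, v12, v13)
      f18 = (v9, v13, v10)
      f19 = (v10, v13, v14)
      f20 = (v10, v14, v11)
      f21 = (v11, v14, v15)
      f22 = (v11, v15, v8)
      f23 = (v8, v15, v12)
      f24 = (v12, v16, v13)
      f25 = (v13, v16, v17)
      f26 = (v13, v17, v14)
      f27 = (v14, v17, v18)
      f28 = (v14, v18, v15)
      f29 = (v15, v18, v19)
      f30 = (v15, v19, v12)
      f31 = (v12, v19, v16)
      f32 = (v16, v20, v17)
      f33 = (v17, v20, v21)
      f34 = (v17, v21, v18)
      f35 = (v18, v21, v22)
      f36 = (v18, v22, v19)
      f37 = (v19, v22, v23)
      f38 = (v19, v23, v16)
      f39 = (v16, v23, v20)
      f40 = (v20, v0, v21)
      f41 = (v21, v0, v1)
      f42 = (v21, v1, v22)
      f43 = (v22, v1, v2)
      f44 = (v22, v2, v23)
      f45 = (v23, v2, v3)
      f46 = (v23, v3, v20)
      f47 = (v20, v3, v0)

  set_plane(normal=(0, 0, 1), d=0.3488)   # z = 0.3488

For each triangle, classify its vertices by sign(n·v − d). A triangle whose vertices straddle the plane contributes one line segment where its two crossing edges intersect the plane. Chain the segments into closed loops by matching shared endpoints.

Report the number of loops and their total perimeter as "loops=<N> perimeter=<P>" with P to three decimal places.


Straddling triangles (24 of 48):
  (v0,v4,v1) [--+] → (1.49464, 0.686868, 0.3488)–(1.8912, 0, 0.3488)  len=0.7931
  (v1,v4,v5) [+-+] → (1.49464, 0.686868, 0.3488)–(0.9456, 1.6378, 0.3488)  len=1.0980
  (v1,v5,v2) [++-] → (0.959763, 0.950932, 0.3488)–(1.5088, 0, 0.3488)  len=1.0980
  (v2,v5,v6) [-+-] → (0.959763, 0.950932, 0.3488)–(0.7544, 1.30663, 0.3488)  len=0.4107
  (v4,v8,v5) [--+] → (0.152474, 1.6378, 0.3488)–(0.9456, 1.6378, 0.3488)  len=0.7931
  (v5,v8,v9) [+-+] → (0.152474, 1.6378, 0.3488)–(-0.9456, 1.6378, 0.3488)  len=1.0981
  (v5,v9,v6) [++-] → (-0.343674, 1.30663, 0.3488)–(0.7544, 1.30663, 0.3488)  len=1.0981
  (v6,v9,v10) [-+-] → (-0.343674, 1.30663, 0.3488)–(-0.7544, 1.30663, 0.3488)  len=0.4107
  (v8,v12,v9) [--+] → (-1.34216, 0.950932, 0.3488)–(-0.9456, 1.6378, 0.3488)  len=0.7931
  (v9,v12,v13) [+-+] → (-1.34216, 0.950932, 0.3488)–(-1.8912, 0, 0.3488)  len=1.0980
  (v9,v13,v10) [++-] → (-1.30344, 0.355703, 0.3488)–(-0.7544, 1.30663, 0.3488)  len=1.0980
  (v10,v13,v14) [-+-] → (-1.30344, 0.355703, 0.3488)–(-1.5088, 0, 0.3488)  len=0.4107
  (v12,v16,v13) [--+] → (-1.49464, -0.686868, 0.3488)–(-1.8912, 0, 0.3488)  len=0.7931
  (v13,v16,v17) [+-+] → (-1.49464, -0.686868, 0.3488)–(-0.9456, -1.6378, 0.3488)  len=1.0980
  (v13,v17,v14) [++-] → (-0.959763, -0.950932, 0.3488)–(-1.5088, 0, 0.3488)  len=1.0980
  (v14,v17,v18) [-+-] → (-0.959763, -0.950932, 0.3488)–(-0.7544, -1.30663, 0.3488)  len=0.4107
  (v16,v20,v17) [--+] → (-0.152474, -1.6378, 0.3488)–(-0.9456, -1.6378, 0.3488)  len=0.7931
  (v17,v20,v21) [+-+] → (-0.152474, -1.6378, 0.3488)–(0.9456, -1.6378, 0.3488)  len=1.0981
  (v17,v21,v18) [++-] → (0.343674, -1.30663, 0.3488)–(-0.7544, -1.30663, 0.3488)  len=1.0981
  (v18,v21,v22) [-+-] → (0.343674, -1.30663, 0.3488)–(0.7544, -1.30663, 0.3488)  len=0.4107
  (v20,v0,v21) [--+] → (1.34216, -0.950932, 0.3488)–(0.9456, -1.6378, 0.3488)  len=0.7931
  (v21,v0,v1) [+-+] → (1.34216, -0.950932, 0.3488)–(1.8912, 0, 0.3488)  len=1.0980
  (v21,v1,v22) [++-] → (1.30344, -0.355703, 0.3488)–(0.7544, -1.30663, 0.3488)  len=1.0980
  (v22,v1,v2) [-+-] → (1.30344, -0.355703, 0.3488)–(1.5088, 0, 0.3488)  len=0.4107

Chained into 2 loop(s):
  loop 1: 12 segments, perimeter = 11.3471
  loop 2: 12 segments, perimeter = 9.0527
Total perimeter = 20.400

loops=2 perimeter=20.400


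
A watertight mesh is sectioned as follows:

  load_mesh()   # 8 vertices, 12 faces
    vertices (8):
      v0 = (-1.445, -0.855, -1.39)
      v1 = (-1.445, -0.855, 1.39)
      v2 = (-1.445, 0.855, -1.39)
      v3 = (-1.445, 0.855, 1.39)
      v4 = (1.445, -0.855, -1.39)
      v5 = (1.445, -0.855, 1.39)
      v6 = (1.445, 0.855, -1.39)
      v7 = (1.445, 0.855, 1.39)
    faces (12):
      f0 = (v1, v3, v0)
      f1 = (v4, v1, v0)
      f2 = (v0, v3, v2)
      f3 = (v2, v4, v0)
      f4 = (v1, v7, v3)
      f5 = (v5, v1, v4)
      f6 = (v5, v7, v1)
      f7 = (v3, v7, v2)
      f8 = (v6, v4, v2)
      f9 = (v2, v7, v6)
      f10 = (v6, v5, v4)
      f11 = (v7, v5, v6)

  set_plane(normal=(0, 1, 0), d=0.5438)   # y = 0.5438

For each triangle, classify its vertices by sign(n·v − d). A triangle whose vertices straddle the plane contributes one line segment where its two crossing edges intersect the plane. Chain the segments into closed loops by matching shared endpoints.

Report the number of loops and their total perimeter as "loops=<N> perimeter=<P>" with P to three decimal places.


loops=1 perimeter=11.340

Straddling triangles (8 of 12):
  (v1,v3,v0) [-+-] → (-1.445, 0.5438, 1.39)–(-1.445, 0.5438, 0.884073)  len=0.5059
  (v0,v3,v2) [-++] → (-1.445, 0.5438, 0.884073)–(-1.445, 0.5438, -1.39)  len=2.2741
  (v2,v4,v0) [+--] → (-0.919054, 0.5438, -1.39)–(-1.445, 0.5438, -1.39)  len=0.5259
  (v1,v7,v3) [-++] → (0.919054, 0.5438, 1.39)–(-1.445, 0.5438, 1.39)  len=2.3641
  (v5,v7,v1) [-+-] → (1.445, 0.5438, 1.39)–(0.919054, 0.5438, 1.39)  len=0.5259
  (v6,v4,v2) [+-+] → (1.445, 0.5438, -1.39)–(-0.919054, 0.5438, -1.39)  len=2.3641
  (v6,v5,v4) [+--] → (1.445, 0.5438, -0.884073)–(1.445, 0.5438, -1.39)  len=0.5059
  (v7,v5,v6) [+-+] → (1.445, 0.5438, 1.39)–(1.445, 0.5438, -0.884073)  len=2.2741

Chained into 1 loop(s):
  loop 1: 8 segments, perimeter = 11.3400
Total perimeter = 11.340


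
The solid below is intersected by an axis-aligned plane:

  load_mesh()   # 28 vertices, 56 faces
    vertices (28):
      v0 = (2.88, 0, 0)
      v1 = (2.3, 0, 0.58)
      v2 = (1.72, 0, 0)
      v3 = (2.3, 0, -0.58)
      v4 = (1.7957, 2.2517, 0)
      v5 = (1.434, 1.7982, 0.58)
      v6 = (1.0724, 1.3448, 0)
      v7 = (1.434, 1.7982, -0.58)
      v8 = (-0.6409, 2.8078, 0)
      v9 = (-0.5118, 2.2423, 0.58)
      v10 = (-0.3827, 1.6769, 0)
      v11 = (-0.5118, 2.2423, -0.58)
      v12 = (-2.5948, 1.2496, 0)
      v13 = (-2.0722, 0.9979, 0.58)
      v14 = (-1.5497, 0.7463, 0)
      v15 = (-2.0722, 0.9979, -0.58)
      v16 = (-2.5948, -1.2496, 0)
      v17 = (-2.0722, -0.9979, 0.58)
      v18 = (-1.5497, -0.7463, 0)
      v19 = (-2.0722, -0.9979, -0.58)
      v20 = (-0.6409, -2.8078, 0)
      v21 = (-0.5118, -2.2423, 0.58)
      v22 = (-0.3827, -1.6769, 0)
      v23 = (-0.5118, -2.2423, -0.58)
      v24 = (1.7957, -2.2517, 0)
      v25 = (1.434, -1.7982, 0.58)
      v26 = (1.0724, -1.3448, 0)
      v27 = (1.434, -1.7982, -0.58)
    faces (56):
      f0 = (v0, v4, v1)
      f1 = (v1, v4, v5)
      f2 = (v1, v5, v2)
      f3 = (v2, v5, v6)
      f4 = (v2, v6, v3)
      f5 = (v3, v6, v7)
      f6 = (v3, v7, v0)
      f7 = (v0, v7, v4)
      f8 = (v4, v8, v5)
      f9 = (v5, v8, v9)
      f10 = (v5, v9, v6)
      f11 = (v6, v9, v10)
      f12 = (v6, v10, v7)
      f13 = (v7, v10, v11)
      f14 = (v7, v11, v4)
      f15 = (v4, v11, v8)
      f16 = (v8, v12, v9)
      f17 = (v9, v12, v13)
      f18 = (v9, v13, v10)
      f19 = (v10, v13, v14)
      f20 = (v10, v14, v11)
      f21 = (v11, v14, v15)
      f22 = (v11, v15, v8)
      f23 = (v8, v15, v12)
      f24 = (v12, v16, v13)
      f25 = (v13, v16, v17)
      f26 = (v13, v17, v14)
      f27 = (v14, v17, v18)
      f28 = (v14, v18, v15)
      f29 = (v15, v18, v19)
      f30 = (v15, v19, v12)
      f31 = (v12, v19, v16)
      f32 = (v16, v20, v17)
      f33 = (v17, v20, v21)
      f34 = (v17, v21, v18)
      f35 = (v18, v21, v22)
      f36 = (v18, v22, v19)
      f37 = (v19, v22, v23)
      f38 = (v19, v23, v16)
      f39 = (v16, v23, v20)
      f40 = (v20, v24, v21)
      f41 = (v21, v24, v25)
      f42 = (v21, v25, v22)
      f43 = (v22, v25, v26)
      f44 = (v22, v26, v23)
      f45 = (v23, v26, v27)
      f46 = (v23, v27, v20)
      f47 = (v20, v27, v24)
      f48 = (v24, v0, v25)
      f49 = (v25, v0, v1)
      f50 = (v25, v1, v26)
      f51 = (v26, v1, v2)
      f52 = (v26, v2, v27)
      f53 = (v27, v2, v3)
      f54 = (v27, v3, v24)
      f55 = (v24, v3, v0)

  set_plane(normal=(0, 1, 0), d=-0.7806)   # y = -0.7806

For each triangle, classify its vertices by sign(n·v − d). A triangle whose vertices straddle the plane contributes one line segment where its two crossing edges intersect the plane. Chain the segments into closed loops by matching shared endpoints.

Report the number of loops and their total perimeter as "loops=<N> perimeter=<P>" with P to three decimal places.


loops=2 perimeter=6.469

Straddling triangles (18 of 56):
  (v12,v16,v13) [+-+] → (-2.5948, -0.7806, 0)–(-2.48575, -0.7806, 0.121032)  len=0.1629
  (v13,v16,v17) [+--] → (-2.48575, -0.7806, 0.121032)–(-2.0722, -0.7806, 0.58)  len=0.6178
  (v13,v17,v14) [+-+] → (-2.0722, -0.7806, 0.58)–(-2.0071, -0.7806, 0.507741)  len=0.0973
  (v14,v17,v18) [+-+] → (-2.0071, -0.7806, 0.507741)–(-1.62093, -0.7806, 0.07907)  len=0.5770
  (v15,v18,v19) [++-] → (-1.62093, -0.7806, -0.07907)–(-2.0722, -0.7806, -0.58)  len=0.6742
  (v15,v19,v12) [+-+] → (-2.0722, -0.7806, -0.58)–(-2.12273, -0.7806, -0.523923)  len=0.0755
  (v12,v19,v16) [+--] → (-2.12273, -0.7806, -0.523923)–(-2.5948, -0.7806, 0)  len=0.7052
  (v17,v21,v18) [--+] → (-1.5259, -0.7806, 0.0132981)–(-1.62093, -0.7806, 0.07907)  len=0.1156
  (v18,v21,v22) [+--] → (-1.5259, -0.7806, 0.0132981)–(-1.50669, -0.7806, 0)  len=0.0234
  (v18,v22,v19) [+--] → (-1.50669, -0.7806, 0)–(-1.62093, -0.7806, -0.07907)  len=0.1389
  (v24,v0,v25) [-+-] → (2.5041, -0.7806, 0)–(2.25229, -0.7806, 0.251778)  len=0.3561
  (v25,v0,v1) [-++] → (2.25229, -0.7806, 0.251778)–(1.92407, -0.7806, 0.58)  len=0.4642
  (v25,v1,v26) [-+-] → (1.92407, -0.7806, 0.58)–(1.58743, -0.7806, 0.243334)  len=0.4761
  (v26,v1,v2) [-++] → (1.58743, -0.7806, 0.243334)–(1.3441, -0.7806, 0)  len=0.3441
  (v26,v2,v27) [-+-] → (1.3441, -0.7806, 0)–(1.59585, -0.7806, -0.251778)  len=0.3560
  (v27,v2,v3) [-++] → (1.59585, -0.7806, -0.251778)–(1.92407, -0.7806, -0.58)  len=0.4642
  (v27,v3,v24) [-+-] → (1.92407, -0.7806, -0.58)–(2.12517, -0.7806, -0.378931)  len=0.2844
  (v24,v3,v0) [-++] → (2.12517, -0.7806, -0.378931)–(2.5041, -0.7806, 0)  len=0.5359

Chained into 2 loop(s):
  loop 1: 10 segments, perimeter = 3.1877
  loop 2: 8 segments, perimeter = 3.2810
Total perimeter = 6.469


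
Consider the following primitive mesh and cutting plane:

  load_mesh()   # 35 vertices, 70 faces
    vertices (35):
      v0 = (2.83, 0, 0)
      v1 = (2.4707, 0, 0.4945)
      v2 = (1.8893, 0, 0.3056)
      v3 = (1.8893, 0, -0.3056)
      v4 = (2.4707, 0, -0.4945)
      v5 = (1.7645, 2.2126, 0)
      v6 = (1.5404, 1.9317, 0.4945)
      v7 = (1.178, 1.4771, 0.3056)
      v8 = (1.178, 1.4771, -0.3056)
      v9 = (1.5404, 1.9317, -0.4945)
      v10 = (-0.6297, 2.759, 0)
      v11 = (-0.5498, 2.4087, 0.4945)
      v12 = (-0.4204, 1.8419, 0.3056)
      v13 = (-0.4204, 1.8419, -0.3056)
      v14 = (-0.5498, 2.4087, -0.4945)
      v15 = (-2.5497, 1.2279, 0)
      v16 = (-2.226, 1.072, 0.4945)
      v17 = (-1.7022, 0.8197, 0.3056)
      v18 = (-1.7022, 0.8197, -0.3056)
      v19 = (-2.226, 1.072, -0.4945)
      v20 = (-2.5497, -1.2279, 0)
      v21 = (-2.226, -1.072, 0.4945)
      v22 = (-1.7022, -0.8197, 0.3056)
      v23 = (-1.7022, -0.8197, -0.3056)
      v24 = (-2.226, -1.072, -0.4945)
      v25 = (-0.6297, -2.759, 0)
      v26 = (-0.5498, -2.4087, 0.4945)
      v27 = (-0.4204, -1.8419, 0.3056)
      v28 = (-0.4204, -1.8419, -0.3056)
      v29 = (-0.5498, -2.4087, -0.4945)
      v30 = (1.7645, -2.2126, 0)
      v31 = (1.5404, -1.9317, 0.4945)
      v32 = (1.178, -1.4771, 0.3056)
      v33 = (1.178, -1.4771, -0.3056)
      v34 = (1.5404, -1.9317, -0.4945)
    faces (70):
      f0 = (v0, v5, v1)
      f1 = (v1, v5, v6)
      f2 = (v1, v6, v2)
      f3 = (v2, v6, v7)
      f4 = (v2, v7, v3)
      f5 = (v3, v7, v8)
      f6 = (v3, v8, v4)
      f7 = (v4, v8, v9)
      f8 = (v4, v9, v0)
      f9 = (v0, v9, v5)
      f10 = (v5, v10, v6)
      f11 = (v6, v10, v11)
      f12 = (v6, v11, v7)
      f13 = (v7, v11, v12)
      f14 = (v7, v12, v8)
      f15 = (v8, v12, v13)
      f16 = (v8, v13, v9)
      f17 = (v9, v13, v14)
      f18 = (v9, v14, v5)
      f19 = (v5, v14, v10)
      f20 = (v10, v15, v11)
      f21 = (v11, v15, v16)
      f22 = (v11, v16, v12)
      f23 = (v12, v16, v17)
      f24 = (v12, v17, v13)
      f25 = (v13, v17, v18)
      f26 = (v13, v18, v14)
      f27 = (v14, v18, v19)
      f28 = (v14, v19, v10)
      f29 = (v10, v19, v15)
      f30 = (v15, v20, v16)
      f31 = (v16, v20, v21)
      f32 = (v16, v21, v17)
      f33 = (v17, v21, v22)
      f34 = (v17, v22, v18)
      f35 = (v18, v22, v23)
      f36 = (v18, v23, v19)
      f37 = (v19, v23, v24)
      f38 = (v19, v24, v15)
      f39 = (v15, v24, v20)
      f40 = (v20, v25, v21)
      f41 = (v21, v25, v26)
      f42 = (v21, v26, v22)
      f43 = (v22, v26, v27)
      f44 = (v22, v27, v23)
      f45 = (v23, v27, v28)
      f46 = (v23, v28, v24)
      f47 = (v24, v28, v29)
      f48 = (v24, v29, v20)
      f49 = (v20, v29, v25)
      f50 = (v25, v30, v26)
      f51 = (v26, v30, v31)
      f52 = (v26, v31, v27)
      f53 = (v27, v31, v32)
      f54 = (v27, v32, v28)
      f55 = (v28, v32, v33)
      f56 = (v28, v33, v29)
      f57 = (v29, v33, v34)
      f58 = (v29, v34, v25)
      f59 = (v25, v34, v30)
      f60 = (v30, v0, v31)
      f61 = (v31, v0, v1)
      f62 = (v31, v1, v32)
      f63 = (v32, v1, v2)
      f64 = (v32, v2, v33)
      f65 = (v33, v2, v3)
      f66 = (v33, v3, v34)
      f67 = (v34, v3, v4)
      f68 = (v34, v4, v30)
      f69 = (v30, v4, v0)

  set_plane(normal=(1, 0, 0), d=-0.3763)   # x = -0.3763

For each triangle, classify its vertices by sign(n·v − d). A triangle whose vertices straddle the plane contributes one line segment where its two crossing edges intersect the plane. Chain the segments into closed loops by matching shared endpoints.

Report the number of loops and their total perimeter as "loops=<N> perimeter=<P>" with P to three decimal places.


loops=2 perimeter=5.883

Straddling triangles (20 of 70):
  (v5,v10,v6) [+-+] → (-0.3763, 2.70117, 0)–(-0.3763, 2.6624, 0.0577422)  len=0.0696
  (v6,v10,v11) [+--] → (-0.3763, 2.6624, 0.0577422)–(-0.3763, 2.36911, 0.4945)  len=0.5261
  (v6,v11,v7) [+-+] → (-0.3763, 2.36911, 0.4945)–(-0.3763, 2.31515, 0.475531)  len=0.0572
  (v7,v11,v12) [+--] → (-0.3763, 2.31515, 0.475531)–(-0.3763, 1.83184, 0.3056)  len=0.5123
  (v7,v12,v8) [+-+] → (-0.3763, 1.83184, 0.3056)–(-0.3763, 1.83184, 0.288737)  len=0.0169
  (v8,v12,v13) [+--] → (-0.3763, 1.83184, 0.288737)–(-0.3763, 1.83184, -0.3056)  len=0.5943
  (v8,v13,v9) [+-+] → (-0.3763, 1.83184, -0.3056)–(-0.3763, 1.84392, -0.309849)  len=0.0128
  (v9,v13,v14) [+--] → (-0.3763, 1.84392, -0.309849)–(-0.3763, 2.36911, -0.4945)  len=0.5567
  (v9,v14,v5) [+-+] → (-0.3763, 2.36911, -0.4945)–(-0.3763, 2.394, -0.457428)  len=0.0447
  (v5,v14,v10) [+--] → (-0.3763, 2.394, -0.457428)–(-0.3763, 2.70117, 0)  len=0.5510
  (v25,v30,v26) [-+-] → (-0.3763, -2.70117, 0)–(-0.3763, -2.394, 0.457428)  len=0.5510
  (v26,v30,v31) [-++] → (-0.3763, -2.394, 0.457428)–(-0.3763, -2.36911, 0.4945)  len=0.0447
  (v26,v31,v27) [-+-] → (-0.3763, -2.36911, 0.4945)–(-0.3763, -1.84392, 0.309849)  len=0.5567
  (v27,v31,v32) [-++] → (-0.3763, -1.84392, 0.309849)–(-0.3763, -1.83184, 0.3056)  len=0.0128
  (v27,v32,v28) [-+-] → (-0.3763, -1.83184, 0.3056)–(-0.3763, -1.83184, -0.288737)  len=0.5943
  (v28,v32,v33) [-++] → (-0.3763, -1.83184, -0.288737)–(-0.3763, -1.83184, -0.3056)  len=0.0169
  (v28,v33,v29) [-+-] → (-0.3763, -1.83184, -0.3056)–(-0.3763, -2.31515, -0.475531)  len=0.5123
  (v29,v33,v34) [-++] → (-0.3763, -2.31515, -0.475531)–(-0.3763, -2.36911, -0.4945)  len=0.0572
  (v29,v34,v25) [-+-] → (-0.3763, -2.36911, -0.4945)–(-0.3763, -2.6624, -0.0577422)  len=0.5261
  (v25,v34,v30) [-++] → (-0.3763, -2.6624, -0.0577422)–(-0.3763, -2.70117, 0)  len=0.0696

Chained into 2 loop(s):
  loop 1: 10 segments, perimeter = 2.9415
  loop 2: 10 segments, perimeter = 2.9415
Total perimeter = 5.883
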